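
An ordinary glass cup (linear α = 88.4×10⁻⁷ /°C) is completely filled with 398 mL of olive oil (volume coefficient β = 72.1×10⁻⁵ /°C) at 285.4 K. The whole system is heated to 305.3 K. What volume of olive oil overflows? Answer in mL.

5.50 mL

The cup also expands: β_container ≈ 3α = 2.652×10⁻⁵ /K
Net overflow = V₀(β_liq − 3α_cont)ΔT
β − 3α = 7.21×10⁻⁴ − 2.652×10⁻⁵ = 6.9448×10⁻⁴ /K; ΔT = 19.9 K
ΔV = 398 × 6.9448×10⁻⁴ × 19.9 = 5.50 mL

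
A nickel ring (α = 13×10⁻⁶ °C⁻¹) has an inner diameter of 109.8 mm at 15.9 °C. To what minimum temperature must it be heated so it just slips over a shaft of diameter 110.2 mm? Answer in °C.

Required Δd = 110.2 − 109.8 = 0.4 mm
Δd = αd₀ΔT ⇒ ΔT = Δd/(αd₀) = 0.4 / (13×10⁻⁶ × 109.8) = 280.23 K
T_min = 15.9 + 280.23 = 296.13 °C

T = 296 °C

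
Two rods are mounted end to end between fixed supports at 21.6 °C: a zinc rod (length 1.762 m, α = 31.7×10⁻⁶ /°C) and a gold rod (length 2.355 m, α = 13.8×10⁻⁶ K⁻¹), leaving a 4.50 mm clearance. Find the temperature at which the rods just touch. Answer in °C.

T = 72.5 °C

α₁L₁ = 5.58554×10⁻⁵ m/K, α₂L₂ = 3.2499×10⁻⁵ m/K → total 8.83544×10⁻⁵ m/K
ΔT = g/(α₁L₁+α₂L₂) = 4.50×10⁻³ / 8.83544×10⁻⁵ = 50.931 K
T = 21.6 + 50.931 = 72.531 °C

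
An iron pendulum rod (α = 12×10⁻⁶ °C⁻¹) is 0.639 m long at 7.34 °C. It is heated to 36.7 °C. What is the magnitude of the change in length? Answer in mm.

|ΔT| = |36.7 − 7.34| = 29.36 K
ΔL = αL₀ΔT = (12×10⁻⁶)(0.639)(29.36) = 2.25×10⁻⁴ m

ΔL = 0.225 mm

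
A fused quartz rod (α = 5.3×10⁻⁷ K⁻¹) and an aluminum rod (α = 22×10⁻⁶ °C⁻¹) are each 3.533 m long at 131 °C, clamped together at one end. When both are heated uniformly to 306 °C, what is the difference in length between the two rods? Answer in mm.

13.3 mm

ΔT = 175 K
fused quartz: ΔL = 5.3×10⁻⁷ × 3.533 m × 175 = 3.2769×10⁻⁴ m = 0.32769 mm
aluminum: ΔL = 22×10⁻⁶ × 3.533 m × 175 = 1.3602×10⁻² m = 13.602 mm
difference = 13.602 − 0.32769 = 13.27431 mm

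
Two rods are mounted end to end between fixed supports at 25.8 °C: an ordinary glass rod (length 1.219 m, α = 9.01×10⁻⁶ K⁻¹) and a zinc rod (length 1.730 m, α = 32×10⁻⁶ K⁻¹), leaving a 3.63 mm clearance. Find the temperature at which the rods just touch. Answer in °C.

Gap closes when ΔL₁ + ΔL₂ = 3.63 mm = 3.63×10⁻³ m
(α₁L₁ + α₂L₂)ΔT = g
α₁L₁ + α₂L₂ = 9.01×10⁻⁶×1.219 + 32×10⁻⁶×1.730 = 6.634319×10⁻⁵ m/K
ΔT = 3.63×10⁻³ / 6.634319×10⁻⁵ = 54.715 K
T = 25.8 + 54.715 = 80.515 °C

T = 80.5 °C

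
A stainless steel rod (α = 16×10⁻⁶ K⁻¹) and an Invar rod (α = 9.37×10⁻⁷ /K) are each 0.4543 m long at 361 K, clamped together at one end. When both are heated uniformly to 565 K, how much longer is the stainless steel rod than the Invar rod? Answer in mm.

ΔT = 204 K
stainless steel: ΔL = 16×10⁻⁶ × 0.4543 m × 204 = 1.4828×10⁻³ m = 1.4828 mm
Invar: ΔL = 9.37×10⁻⁷ × 0.4543 m × 204 = 8.6839×10⁻⁵ m = 0.086839 mm
difference = 1.4828 − 0.086839 = 1.395961 mm

1.40 mm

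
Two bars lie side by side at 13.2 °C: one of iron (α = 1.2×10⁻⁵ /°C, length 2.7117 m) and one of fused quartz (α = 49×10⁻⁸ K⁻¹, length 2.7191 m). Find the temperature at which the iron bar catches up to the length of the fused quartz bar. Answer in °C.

T = 250.3 °C

Equal length when α₁L₁ΔT − α₂L₂ΔT = L₂ − L₁ = 7.40×10⁻³ m
α₁L₁ = 3.25404×10⁻⁵, α₂L₂ = 1.332359×10⁻⁶ → Δ(αL) = 3.1208041×10⁻⁵ m/K
ΔT = 7.40×10⁻³ / 3.1208041×10⁻⁵ = 237.118 K, so T = 13.2 + 237.118 = 250.318 °C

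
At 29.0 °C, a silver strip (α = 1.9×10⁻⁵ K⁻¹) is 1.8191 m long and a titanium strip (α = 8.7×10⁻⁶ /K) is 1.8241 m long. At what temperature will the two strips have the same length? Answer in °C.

Equal length when α₁L₁ΔT − α₂L₂ΔT = L₂ − L₁ = 5.00×10⁻³ m
α₁L₁ = 3.45629×10⁻⁵, α₂L₂ = 1.586967×10⁻⁵ → Δ(αL) = 1.869323×10⁻⁵ m/K
ΔT = 5.00×10⁻³ / 1.869323×10⁻⁵ = 267.477 K, so T = 29.0 + 267.477 = 296.477 °C

T = 296.5 °C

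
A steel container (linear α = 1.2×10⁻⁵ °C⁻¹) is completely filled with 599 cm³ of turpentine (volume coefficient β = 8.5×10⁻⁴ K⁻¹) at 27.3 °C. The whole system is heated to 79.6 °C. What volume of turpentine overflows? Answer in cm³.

25.5 cm³

The container also expands: β_container ≈ 3α = 3.6×10⁻⁵ /K
Net overflow = V₀(β_liq − 3α_cont)ΔT
β − 3α = 8.50×10⁻⁴ − 3.6×10⁻⁵ = 8.14×10⁻⁴ /K; ΔT = 52.3 K
ΔV = 599 × 8.14×10⁻⁴ × 52.3 = 25.5 cm³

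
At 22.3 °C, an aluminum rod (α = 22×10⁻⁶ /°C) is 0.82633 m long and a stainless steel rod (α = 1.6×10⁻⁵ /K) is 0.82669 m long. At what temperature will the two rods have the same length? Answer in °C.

Equal length when α₁L₁ΔT − α₂L₂ΔT = L₂ − L₁ = 3.60×10⁻⁴ m
α₁L₁ = 1.817926×10⁻⁵, α₂L₂ = 1.322704×10⁻⁵ → Δ(αL) = 4.95222×10⁻⁶ m/K
ΔT = 3.60×10⁻⁴ / 4.95222×10⁻⁶ = 72.6947 K, so T = 22.3 + 72.6947 = 94.9947 °C

T = 94.99 °C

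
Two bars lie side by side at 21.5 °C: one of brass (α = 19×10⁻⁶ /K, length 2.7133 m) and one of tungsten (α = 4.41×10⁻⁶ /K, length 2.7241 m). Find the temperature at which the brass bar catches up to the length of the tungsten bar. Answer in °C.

T = 294.6 °C

L₁(1 + α₁ΔT) = L₂(1 + α₂ΔT) ⇒ ΔT = (L₂ − L₁)/(α₁L₁ − α₂L₂)
L₂ − L₁ = 2.7241 − 2.7133 = 1.08×10⁻² m
α₁L₁ − α₂L₂ = 19×10⁻⁶×2.7133 − 4.41×10⁻⁶×2.7241 = 3.9539419×10⁻⁵ m/K
ΔT = 1.08×10⁻² / 3.9539419×10⁻⁵ = 273.145 K
T = 21.5 + 273.145 = 294.645 °C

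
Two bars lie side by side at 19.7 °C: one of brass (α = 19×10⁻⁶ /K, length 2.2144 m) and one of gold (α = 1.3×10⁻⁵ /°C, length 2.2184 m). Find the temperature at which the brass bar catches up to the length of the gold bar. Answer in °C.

T = 321.9 °C

L₁(1 + α₁ΔT) = L₂(1 + α₂ΔT) ⇒ ΔT = (L₂ − L₁)/(α₁L₁ − α₂L₂)
L₂ − L₁ = 2.2184 − 2.2144 = 4.00×10⁻³ m
α₁L₁ − α₂L₂ = 19×10⁻⁶×2.2144 − 1.3×10⁻⁵×2.2184 = 1.32344×10⁻⁵ m/K
ΔT = 4.00×10⁻³ / 1.32344×10⁻⁵ = 302.243 K
T = 19.7 + 302.243 = 321.943 °C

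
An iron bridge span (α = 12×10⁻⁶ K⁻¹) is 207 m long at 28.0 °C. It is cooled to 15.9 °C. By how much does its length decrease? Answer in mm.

ΔL = 30.1 mm

|ΔT| = |15.9 − 28.0| = 12.1 K
ΔL = αL₀ΔT = (12×10⁻⁶)(207)(12.1) = 3.01×10⁻² m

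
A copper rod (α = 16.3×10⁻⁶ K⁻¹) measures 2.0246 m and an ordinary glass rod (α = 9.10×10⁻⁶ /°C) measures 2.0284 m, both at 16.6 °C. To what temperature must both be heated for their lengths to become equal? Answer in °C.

Equal length when α₁L₁ΔT − α₂L₂ΔT = L₂ − L₁ = 3.80×10⁻³ m
α₁L₁ = 3.300098×10⁻⁵, α₂L₂ = 1.845844×10⁻⁵ → Δ(αL) = 1.454254×10⁻⁵ m/K
ΔT = 3.80×10⁻³ / 1.454254×10⁻⁵ = 261.302 K, so T = 16.6 + 261.302 = 277.902 °C

T = 277.9 °C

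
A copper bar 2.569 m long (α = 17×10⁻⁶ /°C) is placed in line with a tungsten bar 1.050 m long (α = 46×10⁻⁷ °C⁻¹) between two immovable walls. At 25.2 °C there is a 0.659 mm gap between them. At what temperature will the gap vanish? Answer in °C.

Gap closes when ΔL₁ + ΔL₂ = 0.659 mm = 6.59×10⁻⁴ m
(α₁L₁ + α₂L₂)ΔT = g
α₁L₁ + α₂L₂ = 17×10⁻⁶×2.569 + 46×10⁻⁷×1.050 = 4.8503×10⁻⁵ m/K
ΔT = 6.59×10⁻⁴ / 4.8503×10⁻⁵ = 13.587 K
T = 25.2 + 13.587 = 38.787 °C

T = 38.8 °C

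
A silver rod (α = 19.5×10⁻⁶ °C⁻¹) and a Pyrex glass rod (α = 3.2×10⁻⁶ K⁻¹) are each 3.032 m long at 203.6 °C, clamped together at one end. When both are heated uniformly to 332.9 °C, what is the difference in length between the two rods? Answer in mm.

6.39 mm

ΔT = 129.3 K
silver: ΔL = 19.5×10⁻⁶ × 3.032 m × 129.3 = 7.6447×10⁻³ m = 7.6447 mm
Pyrex glass: ΔL = 3.2×10⁻⁶ × 3.032 m × 129.3 = 1.2545×10⁻³ m = 1.2545 mm
difference = 7.6447 − 1.2545 = 6.3902 mm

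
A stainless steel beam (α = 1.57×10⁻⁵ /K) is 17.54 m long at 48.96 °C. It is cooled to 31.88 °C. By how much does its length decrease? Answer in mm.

ΔL = 4.70 mm

|ΔT| = |31.88 − 48.96| = 17.08 K
ΔL = αL₀ΔT = (1.57×10⁻⁵)(17.54)(17.08) = 4.70×10⁻³ m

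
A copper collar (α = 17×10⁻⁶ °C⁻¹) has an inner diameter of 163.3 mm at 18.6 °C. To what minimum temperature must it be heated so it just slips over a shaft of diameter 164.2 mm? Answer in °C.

T = 343 °C

Required Δd = 164.2 − 163.3 = 0.9 mm
Δd = αd₀ΔT ⇒ ΔT = Δd/(αd₀) = 0.9 / (17×10⁻⁶ × 163.3) = 324.20 K
T_min = 18.6 + 324.20 = 342.80 °C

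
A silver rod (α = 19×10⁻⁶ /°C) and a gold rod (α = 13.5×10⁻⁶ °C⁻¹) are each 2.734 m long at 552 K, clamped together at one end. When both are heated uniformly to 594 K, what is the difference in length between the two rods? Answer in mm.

0.632 mm

ΔT = 42 K
silver: ΔL = 19×10⁻⁶ × 2.734 m × 42 = 2.1817×10⁻³ m = 2.1817 mm
gold: ΔL = 13.5×10⁻⁶ × 2.734 m × 42 = 1.5502×10⁻³ m = 1.5502 mm
difference = 2.1817 − 1.5502 = 0.6315 mm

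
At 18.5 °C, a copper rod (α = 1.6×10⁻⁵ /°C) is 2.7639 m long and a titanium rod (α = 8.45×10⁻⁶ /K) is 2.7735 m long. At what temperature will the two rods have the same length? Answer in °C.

Equal length when α₁L₁ΔT − α₂L₂ΔT = L₂ − L₁ = 9.60×10⁻³ m
α₁L₁ = 4.42224×10⁻⁵, α₂L₂ = 2.3436075×10⁻⁵ → Δ(αL) = 2.0786325×10⁻⁵ m/K
ΔT = 9.60×10⁻³ / 2.0786325×10⁻⁵ = 461.842 K, so T = 18.5 + 461.842 = 480.342 °C

T = 480.3 °C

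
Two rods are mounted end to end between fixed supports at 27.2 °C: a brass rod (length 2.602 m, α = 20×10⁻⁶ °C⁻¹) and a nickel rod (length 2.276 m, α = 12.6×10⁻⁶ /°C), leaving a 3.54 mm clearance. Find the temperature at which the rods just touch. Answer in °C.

Gap closes when ΔL₁ + ΔL₂ = 3.54 mm = 3.54×10⁻³ m
(α₁L₁ + α₂L₂)ΔT = g
α₁L₁ + α₂L₂ = 20×10⁻⁶×2.602 + 12.6×10⁻⁶×2.276 = 8.07176×10⁻⁵ m/K
ΔT = 3.54×10⁻³ / 8.07176×10⁻⁵ = 43.857 K
T = 27.2 + 43.857 = 71.057 °C

T = 71.1 °C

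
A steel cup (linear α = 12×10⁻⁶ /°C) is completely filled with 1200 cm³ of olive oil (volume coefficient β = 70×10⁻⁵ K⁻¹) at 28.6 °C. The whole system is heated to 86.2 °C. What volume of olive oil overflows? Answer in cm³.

45.9 cm³

The cup also expands: β_container ≈ 3α = 3.6×10⁻⁵ /K
Net overflow = V₀(β_liq − 3α_cont)ΔT
β − 3α = 7.00×10⁻⁴ − 3.6×10⁻⁵ = 6.64×10⁻⁴ /K; ΔT = 57.6 K
ΔV = 1200 × 6.64×10⁻⁴ × 57.6 = 45.9 cm³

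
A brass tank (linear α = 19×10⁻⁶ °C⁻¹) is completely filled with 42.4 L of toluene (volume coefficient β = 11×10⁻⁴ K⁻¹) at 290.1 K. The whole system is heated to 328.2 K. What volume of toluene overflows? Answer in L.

1.68 L

The tank also expands: β_container ≈ 3α = 5.7×10⁻⁵ /K
Net overflow = V₀(β_liq − 3α_cont)ΔT
β − 3α = 1.10×10⁻³ − 5.7×10⁻⁵ = 1.043×10⁻³ /K; ΔT = 38.1 K
ΔV = 42.4 × 1.043×10⁻³ × 38.1 = 1.68 L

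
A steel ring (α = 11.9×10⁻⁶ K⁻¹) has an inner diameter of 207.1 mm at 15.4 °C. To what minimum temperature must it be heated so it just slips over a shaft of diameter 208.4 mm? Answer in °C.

T = 543 °C

Required Δd = 208.4 − 207.1 = 1.3 mm
Δd = αd₀ΔT ⇒ ΔT = Δd/(αd₀) = 1.3 / (11.9×10⁻⁶ × 207.1) = 527.49 K
T_min = 15.4 + 527.49 = 542.89 °C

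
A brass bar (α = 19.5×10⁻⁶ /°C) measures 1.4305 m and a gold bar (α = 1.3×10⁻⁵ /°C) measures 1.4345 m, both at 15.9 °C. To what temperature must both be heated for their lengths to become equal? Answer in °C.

Equal length when α₁L₁ΔT − α₂L₂ΔT = L₂ − L₁ = 4.00×10⁻³ m
α₁L₁ = 2.789475×10⁻⁵, α₂L₂ = 1.86485×10⁻⁵ → Δ(αL) = 9.24625×10⁻⁶ m/K
ΔT = 4.00×10⁻³ / 9.24625×10⁻⁶ = 432.608 K, so T = 15.9 + 432.608 = 448.508 °C

T = 448.5 °C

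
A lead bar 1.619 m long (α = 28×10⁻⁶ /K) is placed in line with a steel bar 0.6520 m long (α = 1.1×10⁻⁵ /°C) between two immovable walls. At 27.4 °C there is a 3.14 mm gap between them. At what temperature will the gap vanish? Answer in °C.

T = 87.2 °C

α₁L₁ = 4.5332×10⁻⁵ m/K, α₂L₂ = 7.172×10⁻⁶ m/K → total 5.2504×10⁻⁵ m/K
ΔT = g/(α₁L₁+α₂L₂) = 3.14×10⁻³ / 5.2504×10⁻⁵ = 59.805 K
T = 27.4 + 59.805 = 87.205 °C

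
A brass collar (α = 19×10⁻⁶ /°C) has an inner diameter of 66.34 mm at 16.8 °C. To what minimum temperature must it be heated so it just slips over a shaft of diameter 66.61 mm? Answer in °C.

T = 231 °C

Required Δd = 66.61 − 66.34 = 0.27 mm
Δd = αd₀ΔT ⇒ ΔT = Δd/(αd₀) = 0.27 / (19×10⁻⁶ × 66.34) = 214.21 K
T_min = 16.8 + 214.21 = 231.01 °C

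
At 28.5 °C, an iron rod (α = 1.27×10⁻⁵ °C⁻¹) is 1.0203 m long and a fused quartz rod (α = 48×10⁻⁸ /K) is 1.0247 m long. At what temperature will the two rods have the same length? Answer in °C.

L₁(1 + α₁ΔT) = L₂(1 + α₂ΔT) ⇒ ΔT = (L₂ − L₁)/(α₁L₁ − α₂L₂)
L₂ − L₁ = 1.0247 − 1.0203 = 4.40×10⁻³ m
α₁L₁ − α₂L₂ = 1.27×10⁻⁵×1.0203 − 48×10⁻⁸×1.0247 = 1.2465954×10⁻⁵ m/K
ΔT = 4.40×10⁻³ / 1.2465954×10⁻⁵ = 352.961 K
T = 28.5 + 352.961 = 381.461 °C

T = 381.5 °C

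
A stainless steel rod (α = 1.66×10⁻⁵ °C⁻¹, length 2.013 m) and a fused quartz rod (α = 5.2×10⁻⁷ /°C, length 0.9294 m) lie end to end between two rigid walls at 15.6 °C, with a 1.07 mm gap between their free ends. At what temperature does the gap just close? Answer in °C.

T = 47.2 °C

Gap closes when ΔL₁ + ΔL₂ = 1.07 mm = 1.07×10⁻³ m
(α₁L₁ + α₂L₂)ΔT = g
α₁L₁ + α₂L₂ = 1.66×10⁻⁵×2.013 + 5.2×10⁻⁷×0.9294 = 3.3899088×10⁻⁵ m/K
ΔT = 1.07×10⁻³ / 3.3899088×10⁻⁵ = 31.564 K
T = 15.6 + 31.564 = 47.164 °C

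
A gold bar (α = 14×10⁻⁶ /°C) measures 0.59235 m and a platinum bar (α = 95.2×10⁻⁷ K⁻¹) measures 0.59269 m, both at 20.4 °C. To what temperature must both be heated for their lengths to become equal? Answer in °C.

Equal length when α₁L₁ΔT − α₂L₂ΔT = L₂ − L₁ = 3.40×10⁻⁴ m
α₁L₁ = 8.2929×10⁻⁶, α₂L₂ = 5.6424088×10⁻⁶ → Δ(αL) = 2.6504912×10⁻⁶ m/K
ΔT = 3.40×10⁻⁴ / 2.6504912×10⁻⁶ = 128.278 K, so T = 20.4 + 128.278 = 148.678 °C

T = 148.7 °C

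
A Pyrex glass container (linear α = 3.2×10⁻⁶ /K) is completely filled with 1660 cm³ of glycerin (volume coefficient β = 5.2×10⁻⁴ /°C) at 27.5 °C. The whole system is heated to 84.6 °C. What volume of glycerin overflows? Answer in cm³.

The container also expands: β_container ≈ 3α = 9.6×10⁻⁶ /K
Net overflow = V₀(β_liq − 3α_cont)ΔT
β − 3α = 5.20×10⁻⁴ − 9.6×10⁻⁶ = 5.104×10⁻⁴ /K; ΔT = 57.1 K
ΔV = 1660 × 5.104×10⁻⁴ × 57.1 = 48.4 cm³

48.4 cm³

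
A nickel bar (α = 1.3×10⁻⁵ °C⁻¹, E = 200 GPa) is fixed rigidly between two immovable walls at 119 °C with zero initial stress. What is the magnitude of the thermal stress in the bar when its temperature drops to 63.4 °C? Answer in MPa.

Fully constrained: the free strain ε = αΔT is blocked, so σ = Eε = EαΔT.
|ΔT| = 55.6 K
σ = 200×10⁹ × 1.3×10⁻⁵ × 55.6 = 1.45×10⁸ Pa

σ = 145 MPa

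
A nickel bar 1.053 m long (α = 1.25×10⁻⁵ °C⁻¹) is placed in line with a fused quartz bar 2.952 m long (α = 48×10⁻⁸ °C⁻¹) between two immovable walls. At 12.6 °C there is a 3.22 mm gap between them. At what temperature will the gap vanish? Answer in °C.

T = 233 °C

Gap closes when ΔL₁ + ΔL₂ = 3.22 mm = 3.22×10⁻³ m
(α₁L₁ + α₂L₂)ΔT = g
α₁L₁ + α₂L₂ = 1.25×10⁻⁵×1.053 + 48×10⁻⁸×2.952 = 1.457946×10⁻⁵ m/K
ΔT = 3.22×10⁻³ / 1.457946×10⁻⁵ = 220.86 K
T = 12.6 + 220.86 = 233.46 °C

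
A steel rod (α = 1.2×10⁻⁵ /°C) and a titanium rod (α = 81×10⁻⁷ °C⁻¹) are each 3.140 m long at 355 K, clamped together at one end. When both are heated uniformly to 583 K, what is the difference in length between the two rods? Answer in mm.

ΔT = 228 K
steel: ΔL = 1.2×10⁻⁵ × 3.140 m × 228 = 8.5910×10⁻³ m = 8.5910 mm
titanium: ΔL = 81×10⁻⁷ × 3.140 m × 228 = 5.7990×10⁻³ m = 5.7990 mm
difference = 8.5910 − 5.7990 = 2.792 mm

2.79 mm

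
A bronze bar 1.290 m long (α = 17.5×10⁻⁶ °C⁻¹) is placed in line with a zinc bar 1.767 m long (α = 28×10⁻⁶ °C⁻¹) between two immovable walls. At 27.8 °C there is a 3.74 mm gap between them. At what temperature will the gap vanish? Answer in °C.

T = 79.7 °C

α₁L₁ = 2.2575×10⁻⁵ m/K, α₂L₂ = 4.9476×10⁻⁵ m/K → total 7.2051×10⁻⁵ m/K
ΔT = g/(α₁L₁+α₂L₂) = 3.74×10⁻³ / 7.2051×10⁻⁵ = 51.908 K
T = 27.8 + 51.908 = 79.708 °C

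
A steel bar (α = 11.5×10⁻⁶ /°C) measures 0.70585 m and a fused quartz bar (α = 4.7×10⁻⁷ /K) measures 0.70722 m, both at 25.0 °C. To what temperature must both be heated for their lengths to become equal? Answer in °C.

Equal length when α₁L₁ΔT − α₂L₂ΔT = L₂ − L₁ = 1.37×10⁻³ m
α₁L₁ = 8.117275×10⁻⁶, α₂L₂ = 3.323934×10⁻⁷ → Δ(αL) = 7.7848816×10⁻⁶ m/K
ΔT = 1.37×10⁻³ / 7.7848816×10⁻⁶ = 175.982 K, so T = 25.0 + 175.982 = 200.982 °C

T = 201.0 °C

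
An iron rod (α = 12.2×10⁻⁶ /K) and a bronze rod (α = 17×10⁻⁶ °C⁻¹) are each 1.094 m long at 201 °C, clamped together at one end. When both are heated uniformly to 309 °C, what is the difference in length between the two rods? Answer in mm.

0.567 mm

ΔT = 108 K
iron: ΔL = 12.2×10⁻⁶ × 1.094 m × 108 = 1.4415×10⁻³ m = 1.4415 mm
bronze: ΔL = 17×10⁻⁶ × 1.094 m × 108 = 2.0086×10⁻³ m = 2.0086 mm
difference = 2.0086 − 1.4415 = 0.5671 mm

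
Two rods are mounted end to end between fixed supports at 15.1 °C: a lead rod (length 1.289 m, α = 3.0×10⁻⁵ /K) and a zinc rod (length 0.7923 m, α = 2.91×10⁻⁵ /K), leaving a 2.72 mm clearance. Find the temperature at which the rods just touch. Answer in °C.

α₁L₁ = 3.867×10⁻⁵ m/K, α₂L₂ = 2.305593×10⁻⁵ m/K → total 6.172593×10⁻⁵ m/K
ΔT = g/(α₁L₁+α₂L₂) = 2.72×10⁻³ / 6.172593×10⁻⁵ = 44.066 K
T = 15.1 + 44.066 = 59.166 °C

T = 59.2 °C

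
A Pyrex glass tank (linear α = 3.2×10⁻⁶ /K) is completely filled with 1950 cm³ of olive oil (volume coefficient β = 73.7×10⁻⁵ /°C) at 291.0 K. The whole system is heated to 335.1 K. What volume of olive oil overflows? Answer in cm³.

The tank also expands: β_container ≈ 3α = 9.6×10⁻⁶ /K
Net overflow = V₀(β_liq − 3α_cont)ΔT
β − 3α = 7.37×10⁻⁴ − 9.6×10⁻⁶ = 7.274×10⁻⁴ /K; ΔT = 44.1 K
ΔV = 1950 × 7.274×10⁻⁴ × 44.1 = 62.6 cm³

62.6 cm³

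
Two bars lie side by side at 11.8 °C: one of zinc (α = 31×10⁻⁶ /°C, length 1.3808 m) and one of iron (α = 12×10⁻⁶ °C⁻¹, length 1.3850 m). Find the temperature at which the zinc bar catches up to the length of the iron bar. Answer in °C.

T = 172.2 °C

L₁(1 + α₁ΔT) = L₂(1 + α₂ΔT) ⇒ ΔT = (L₂ − L₁)/(α₁L₁ − α₂L₂)
L₂ − L₁ = 1.3850 − 1.3808 = 4.20×10⁻³ m
α₁L₁ − α₂L₂ = 31×10⁻⁶×1.3808 − 12×10⁻⁶×1.3850 = 2.61848×10⁻⁵ m/K
ΔT = 4.20×10⁻³ / 2.61848×10⁻⁵ = 160.398 K
T = 11.8 + 160.398 = 172.198 °C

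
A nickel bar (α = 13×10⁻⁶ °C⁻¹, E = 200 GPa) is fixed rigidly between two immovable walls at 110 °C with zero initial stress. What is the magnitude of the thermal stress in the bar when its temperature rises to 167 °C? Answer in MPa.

σ = 148 MPa

Fully constrained: the free strain ε = αΔT is blocked, so σ = Eε = EαΔT.
|ΔT| = 57 K
σ = 200×10⁹ × 13×10⁻⁶ × 57 = 1.48×10⁸ Pa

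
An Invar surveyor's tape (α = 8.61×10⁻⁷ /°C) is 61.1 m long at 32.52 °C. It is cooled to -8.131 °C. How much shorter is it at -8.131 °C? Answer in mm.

ΔL = 2.14 mm

|ΔT| = |-8.131 − 32.52| = 40.651 K
ΔL = αL₀ΔT = (8.61×10⁻⁷)(61.1)(40.651) = 2.14×10⁻³ m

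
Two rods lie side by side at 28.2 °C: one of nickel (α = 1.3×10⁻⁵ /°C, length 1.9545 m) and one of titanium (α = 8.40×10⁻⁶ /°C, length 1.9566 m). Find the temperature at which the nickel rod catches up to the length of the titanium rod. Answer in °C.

T = 262.2 °C

L₁(1 + α₁ΔT) = L₂(1 + α₂ΔT) ⇒ ΔT = (L₂ − L₁)/(α₁L₁ − α₂L₂)
L₂ − L₁ = 1.9566 − 1.9545 = 2.10×10⁻³ m
α₁L₁ − α₂L₂ = 1.3×10⁻⁵×1.9545 − 8.40×10⁻⁶×1.9566 = 8.97306×10⁻⁶ m/K
ΔT = 2.10×10⁻³ / 8.97306×10⁻⁶ = 234.034 K
T = 28.2 + 234.034 = 262.234 °C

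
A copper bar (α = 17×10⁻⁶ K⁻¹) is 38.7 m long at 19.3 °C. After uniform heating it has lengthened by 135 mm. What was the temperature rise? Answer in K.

ΔL = αL₀ΔT ⇒ ΔT = ΔL / (αL₀)
ΔT = 135×10⁻³ m / (17×10⁻⁶ × 38.7 m) = 205.20 K

ΔT = 205 K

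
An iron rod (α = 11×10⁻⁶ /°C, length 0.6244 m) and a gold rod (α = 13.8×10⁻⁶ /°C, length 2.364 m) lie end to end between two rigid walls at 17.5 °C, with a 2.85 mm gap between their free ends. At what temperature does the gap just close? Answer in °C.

T = 89.7 °C

α₁L₁ = 6.8684×10⁻⁶ m/K, α₂L₂ = 3.26232×10⁻⁵ m/K → total 3.94916×10⁻⁵ m/K
ΔT = g/(α₁L₁+α₂L₂) = 2.85×10⁻³ / 3.94916×10⁻⁵ = 72.167 K
T = 17.5 + 72.167 = 89.667 °C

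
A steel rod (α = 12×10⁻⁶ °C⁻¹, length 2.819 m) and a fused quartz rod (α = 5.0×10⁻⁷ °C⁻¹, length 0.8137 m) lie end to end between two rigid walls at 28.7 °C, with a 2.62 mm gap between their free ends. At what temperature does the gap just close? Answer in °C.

T = 105 °C

Gap closes when ΔL₁ + ΔL₂ = 2.62 mm = 2.62×10⁻³ m
(α₁L₁ + α₂L₂)ΔT = g
α₁L₁ + α₂L₂ = 12×10⁻⁶×2.819 + 5.0×10⁻⁷×0.8137 = 3.423485×10⁻⁵ m/K
ΔT = 2.62×10⁻³ / 3.423485×10⁻⁵ = 76.53 K
T = 28.7 + 76.53 = 105.23 °C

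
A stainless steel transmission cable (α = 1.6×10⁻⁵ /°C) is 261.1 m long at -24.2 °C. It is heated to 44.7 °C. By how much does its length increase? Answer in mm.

ΔL = 288 mm

|ΔT| = |44.7 − (-24.2)| = 68.9 K
ΔL = αL₀ΔT = (1.6×10⁻⁵)(261.1)(68.9) = 2.88×10⁻¹ m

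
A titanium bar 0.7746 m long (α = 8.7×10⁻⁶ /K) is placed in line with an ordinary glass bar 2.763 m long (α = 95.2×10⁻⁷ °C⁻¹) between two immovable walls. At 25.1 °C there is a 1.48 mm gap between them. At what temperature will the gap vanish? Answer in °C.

Gap closes when ΔL₁ + ΔL₂ = 1.48 mm = 1.48×10⁻³ m
(α₁L₁ + α₂L₂)ΔT = g
α₁L₁ + α₂L₂ = 8.7×10⁻⁶×0.7746 + 95.2×10⁻⁷×2.763 = 3.304278×10⁻⁵ m/K
ΔT = 1.48×10⁻³ / 3.304278×10⁻⁵ = 44.790 K
T = 25.1 + 44.790 = 69.890 °C

T = 69.9 °C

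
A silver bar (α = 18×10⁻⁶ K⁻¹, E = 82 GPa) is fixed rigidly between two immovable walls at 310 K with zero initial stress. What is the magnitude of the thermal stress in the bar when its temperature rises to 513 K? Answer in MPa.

Fully constrained: the free strain ε = αΔT is blocked, so σ = Eε = EαΔT.
|ΔT| = 203 K
σ = 82.0×10⁹ × 18×10⁻⁶ × 203 = 3.00×10⁸ Pa

σ = 300 MPa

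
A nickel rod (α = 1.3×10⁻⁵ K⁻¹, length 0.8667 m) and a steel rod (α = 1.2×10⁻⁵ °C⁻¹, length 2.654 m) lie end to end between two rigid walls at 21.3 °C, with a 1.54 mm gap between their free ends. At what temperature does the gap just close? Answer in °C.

T = 57.0 °C

Gap closes when ΔL₁ + ΔL₂ = 1.54 mm = 1.54×10⁻³ m
(α₁L₁ + α₂L₂)ΔT = g
α₁L₁ + α₂L₂ = 1.3×10⁻⁵×0.8667 + 1.2×10⁻⁵×2.654 = 4.31151×10⁻⁵ m/K
ΔT = 1.54×10⁻³ / 4.31151×10⁻⁵ = 35.718 K
T = 21.3 + 35.718 = 57.018 °C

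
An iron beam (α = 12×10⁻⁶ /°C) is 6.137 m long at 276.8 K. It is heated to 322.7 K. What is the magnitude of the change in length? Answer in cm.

|ΔT| = |322.7 − 276.8| = 45.9 K
ΔL = αL₀ΔT = (12×10⁻⁶)(6.137)(45.9) = 3.38×10⁻³ m

ΔL = 0.338 cm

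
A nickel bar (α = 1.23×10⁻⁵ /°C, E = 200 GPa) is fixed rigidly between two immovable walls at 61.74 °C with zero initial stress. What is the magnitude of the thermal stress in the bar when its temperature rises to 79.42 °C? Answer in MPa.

Fully constrained: the free strain ε = αΔT is blocked, so σ = Eε = EαΔT.
|ΔT| = 17.68 K
σ = 200×10⁹ × 1.23×10⁻⁵ × 17.68 = 4.35×10⁷ Pa

σ = 43.5 MPa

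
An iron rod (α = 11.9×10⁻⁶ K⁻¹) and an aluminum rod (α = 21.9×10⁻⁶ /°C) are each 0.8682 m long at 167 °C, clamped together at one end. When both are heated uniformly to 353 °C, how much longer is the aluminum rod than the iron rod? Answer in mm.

ΔT = 186 K
iron: ΔL = 11.9×10⁻⁶ × 0.8682 m × 186 = 1.9217×10⁻³ m = 1.9217 mm
aluminum: ΔL = 21.9×10⁻⁶ × 0.8682 m × 186 = 3.5365×10⁻³ m = 3.5365 mm
difference = 3.5365 − 1.9217 = 1.6148 mm

1.61 mm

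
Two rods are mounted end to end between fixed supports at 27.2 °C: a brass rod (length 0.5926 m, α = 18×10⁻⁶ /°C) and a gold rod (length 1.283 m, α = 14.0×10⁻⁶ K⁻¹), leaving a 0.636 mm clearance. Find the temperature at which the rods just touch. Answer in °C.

T = 49.4 °C

α₁L₁ = 1.06668×10⁻⁵ m/K, α₂L₂ = 1.7962×10⁻⁵ m/K → total 2.86288×10⁻⁵ m/K
ΔT = g/(α₁L₁+α₂L₂) = 6.36×10⁻⁴ / 2.86288×10⁻⁵ = 22.215 K
T = 27.2 + 22.215 = 49.415 °C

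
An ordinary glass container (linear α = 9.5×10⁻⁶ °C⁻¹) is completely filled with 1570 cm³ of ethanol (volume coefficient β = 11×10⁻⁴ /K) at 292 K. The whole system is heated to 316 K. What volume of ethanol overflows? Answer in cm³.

40.4 cm³

The container also expands: β_container ≈ 3α = 2.85×10⁻⁵ /K
Net overflow = V₀(β_liq − 3α_cont)ΔT
β − 3α = 1.10×10⁻³ − 2.85×10⁻⁵ = 1.0715×10⁻³ /K; ΔT = 24 K
ΔV = 1570 × 1.0715×10⁻³ × 24 = 40.4 cm³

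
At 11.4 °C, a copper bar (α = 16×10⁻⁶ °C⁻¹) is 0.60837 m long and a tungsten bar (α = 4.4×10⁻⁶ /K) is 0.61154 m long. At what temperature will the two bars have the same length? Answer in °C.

Equal length when α₁L₁ΔT − α₂L₂ΔT = L₂ − L₁ = 3.17×10⁻³ m
α₁L₁ = 9.73392×10⁻⁶, α₂L₂ = 2.690776×10⁻⁶ → Δ(αL) = 7.043144×10⁻⁶ m/K
ΔT = 3.17×10⁻³ / 7.043144×10⁻⁶ = 450.083 K, so T = 11.4 + 450.083 = 461.483 °C

T = 461.5 °C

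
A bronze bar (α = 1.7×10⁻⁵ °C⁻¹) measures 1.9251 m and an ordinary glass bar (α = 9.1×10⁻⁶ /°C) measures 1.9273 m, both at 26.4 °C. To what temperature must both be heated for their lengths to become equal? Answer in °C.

T = 171.2 °C

L₁(1 + α₁ΔT) = L₂(1 + α₂ΔT) ⇒ ΔT = (L₂ − L₁)/(α₁L₁ − α₂L₂)
L₂ − L₁ = 1.9273 − 1.9251 = 2.20×10⁻³ m
α₁L₁ − α₂L₂ = 1.7×10⁻⁵×1.9251 − 9.1×10⁻⁶×1.9273 = 1.518827×10⁻⁵ m/K
ΔT = 2.20×10⁻³ / 1.518827×10⁻⁵ = 144.849 K
T = 26.4 + 144.849 = 171.249 °C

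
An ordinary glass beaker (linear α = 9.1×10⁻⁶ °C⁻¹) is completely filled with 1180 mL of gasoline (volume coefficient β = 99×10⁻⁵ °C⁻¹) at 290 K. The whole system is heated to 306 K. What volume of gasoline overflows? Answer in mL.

The beaker also expands: β_container ≈ 3α = 2.73×10⁻⁵ /K
Net overflow = V₀(β_liq − 3α_cont)ΔT
β − 3α = 9.90×10⁻⁴ − 2.73×10⁻⁵ = 9.627×10⁻⁴ /K; ΔT = 16 K
ΔV = 1180 × 9.627×10⁻⁴ × 16 = 18.2 mL

18.2 mL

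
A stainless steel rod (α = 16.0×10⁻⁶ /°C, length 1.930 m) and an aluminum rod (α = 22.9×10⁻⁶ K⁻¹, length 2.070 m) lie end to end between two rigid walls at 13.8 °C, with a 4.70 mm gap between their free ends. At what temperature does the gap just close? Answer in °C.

Gap closes when ΔL₁ + ΔL₂ = 4.70 mm = 4.70×10⁻³ m
(α₁L₁ + α₂L₂)ΔT = g
α₁L₁ + α₂L₂ = 16.0×10⁻⁶×1.930 + 22.9×10⁻⁶×2.070 = 7.8283×10⁻⁵ m/K
ΔT = 4.70×10⁻³ / 7.8283×10⁻⁵ = 60.039 K
T = 13.8 + 60.039 = 73.839 °C

T = 73.8 °C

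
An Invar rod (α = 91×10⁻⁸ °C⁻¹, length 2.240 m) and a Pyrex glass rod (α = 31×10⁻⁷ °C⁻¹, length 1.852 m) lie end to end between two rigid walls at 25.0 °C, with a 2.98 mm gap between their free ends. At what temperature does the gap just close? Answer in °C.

α₁L₁ = 2.0384×10⁻⁶ m/K, α₂L₂ = 5.7412×10⁻⁶ m/K → total 7.7796×10⁻⁶ m/K
ΔT = g/(α₁L₁+α₂L₂) = 2.98×10⁻³ / 7.7796×10⁻⁶ = 383.05 K
T = 25.0 + 383.05 = 408.05 °C

T = 408 °C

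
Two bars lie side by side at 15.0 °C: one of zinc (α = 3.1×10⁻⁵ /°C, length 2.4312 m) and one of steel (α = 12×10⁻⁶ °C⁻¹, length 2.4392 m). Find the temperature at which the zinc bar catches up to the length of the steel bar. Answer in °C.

L₁(1 + α₁ΔT) = L₂(1 + α₂ΔT) ⇒ ΔT = (L₂ − L₁)/(α₁L₁ − α₂L₂)
L₂ − L₁ = 2.4392 − 2.4312 = 8.00×10⁻³ m
α₁L₁ − α₂L₂ = 3.1×10⁻⁵×2.4312 − 12×10⁻⁶×2.4392 = 4.60968×10⁻⁵ m/K
ΔT = 8.00×10⁻³ / 4.60968×10⁻⁵ = 173.548 K
T = 15.0 + 173.548 = 188.548 °C

T = 188.5 °C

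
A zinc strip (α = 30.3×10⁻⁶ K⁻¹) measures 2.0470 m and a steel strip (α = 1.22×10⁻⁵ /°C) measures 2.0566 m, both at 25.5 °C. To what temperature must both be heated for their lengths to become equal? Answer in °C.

T = 285.4 °C

L₁(1 + α₁ΔT) = L₂(1 + α₂ΔT) ⇒ ΔT = (L₂ − L₁)/(α₁L₁ − α₂L₂)
L₂ − L₁ = 2.0566 − 2.0470 = 9.60×10⁻³ m
α₁L₁ − α₂L₂ = 30.3×10⁻⁶×2.0470 − 1.22×10⁻⁵×2.0566 = 3.693358×10⁻⁵ m/K
ΔT = 9.60×10⁻³ / 3.693358×10⁻⁵ = 259.926 K
T = 25.5 + 259.926 = 285.426 °C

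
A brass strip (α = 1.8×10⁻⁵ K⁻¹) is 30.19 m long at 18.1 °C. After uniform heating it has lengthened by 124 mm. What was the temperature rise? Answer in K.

ΔL = αL₀ΔT ⇒ ΔT = ΔL / (αL₀)
ΔT = 124×10⁻³ m / (1.8×10⁻⁵ × 30.19 m) = 228.18 K

ΔT = 228 K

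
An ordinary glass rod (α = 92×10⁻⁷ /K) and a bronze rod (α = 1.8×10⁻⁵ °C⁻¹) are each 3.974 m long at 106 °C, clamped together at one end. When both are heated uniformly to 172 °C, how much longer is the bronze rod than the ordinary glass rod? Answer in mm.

2.31 mm

ΔT = 66 K
ordinary glass: ΔL = 92×10⁻⁷ × 3.974 m × 66 = 2.4130×10⁻³ m = 2.4130 mm
bronze: ΔL = 1.8×10⁻⁵ × 3.974 m × 66 = 4.7211×10⁻³ m = 4.7211 mm
difference = 4.7211 − 2.4130 = 2.3081 mm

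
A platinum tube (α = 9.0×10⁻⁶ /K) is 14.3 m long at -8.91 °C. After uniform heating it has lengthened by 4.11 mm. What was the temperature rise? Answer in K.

ΔL = αL₀ΔT ⇒ ΔT = ΔL / (αL₀)
ΔT = 4.11×10⁻³ m / (9.0×10⁻⁶ × 14.3 m) = 31.935 K

ΔT = 31.9 K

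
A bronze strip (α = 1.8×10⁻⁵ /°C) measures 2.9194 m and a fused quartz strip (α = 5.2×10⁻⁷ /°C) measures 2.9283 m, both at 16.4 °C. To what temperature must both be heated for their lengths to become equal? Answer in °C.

Equal length when α₁L₁ΔT − α₂L₂ΔT = L₂ − L₁ = 8.90×10⁻³ m
α₁L₁ = 5.25492×10⁻⁵, α₂L₂ = 1.522716×10⁻⁶ → Δ(αL) = 5.1026484×10⁻⁵ m/K
ΔT = 8.90×10⁻³ / 5.1026484×10⁻⁵ = 174.419 K, so T = 16.4 + 174.419 = 190.819 °C

T = 190.8 °C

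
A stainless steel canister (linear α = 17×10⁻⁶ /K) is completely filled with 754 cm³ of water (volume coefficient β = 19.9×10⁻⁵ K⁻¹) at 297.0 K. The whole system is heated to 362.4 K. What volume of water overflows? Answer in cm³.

7.30 cm³

The canister also expands: β_container ≈ 3α = 5.1×10⁻⁵ /K
Net overflow = V₀(β_liq − 3α_cont)ΔT
β − 3α = 1.99×10⁻⁴ − 5.1×10⁻⁵ = 1.48×10⁻⁴ /K; ΔT = 65.4 K
ΔV = 754 × 1.48×10⁻⁴ × 65.4 = 7.30 cm³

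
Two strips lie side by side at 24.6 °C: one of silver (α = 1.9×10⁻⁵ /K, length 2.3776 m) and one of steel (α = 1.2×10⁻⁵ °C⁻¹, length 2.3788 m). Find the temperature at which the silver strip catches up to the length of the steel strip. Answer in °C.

Equal length when α₁L₁ΔT − α₂L₂ΔT = L₂ − L₁ = 1.20×10⁻³ m
α₁L₁ = 4.51744×10⁻⁵, α₂L₂ = 2.85456×10⁻⁵ → Δ(αL) = 1.66288×10⁻⁵ m/K
ΔT = 1.20×10⁻³ / 1.66288×10⁻⁵ = 72.1640 K, so T = 24.6 + 72.1640 = 96.7640 °C

T = 96.76 °C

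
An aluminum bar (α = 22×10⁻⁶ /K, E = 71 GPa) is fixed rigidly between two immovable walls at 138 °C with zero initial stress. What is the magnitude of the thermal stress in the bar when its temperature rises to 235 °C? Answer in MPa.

Fully constrained: the free strain ε = αΔT is blocked, so σ = Eε = EαΔT.
|ΔT| = 97 K
σ = 71.0×10⁹ × 22×10⁻⁶ × 97 = 1.52×10⁸ Pa

σ = 152 MPa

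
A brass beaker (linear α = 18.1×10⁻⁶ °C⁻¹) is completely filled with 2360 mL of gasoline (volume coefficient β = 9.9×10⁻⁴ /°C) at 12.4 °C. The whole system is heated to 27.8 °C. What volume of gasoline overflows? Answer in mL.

The beaker also expands: β_container ≈ 3α = 5.43×10⁻⁵ /K
Net overflow = V₀(β_liq − 3α_cont)ΔT
β − 3α = 9.90×10⁻⁴ − 5.43×10⁻⁵ = 9.357×10⁻⁴ /K; ΔT = 15.4 K
ΔV = 2360 × 9.357×10⁻⁴ × 15.4 = 34.0 mL

34.0 mL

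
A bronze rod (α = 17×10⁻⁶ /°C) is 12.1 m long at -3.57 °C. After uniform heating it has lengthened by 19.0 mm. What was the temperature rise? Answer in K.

ΔL = αL₀ΔT ⇒ ΔT = ΔL / (αL₀)
ΔT = 19.0×10⁻³ m / (17×10⁻⁶ × 12.1 m) = 92.368 K

ΔT = 92.4 K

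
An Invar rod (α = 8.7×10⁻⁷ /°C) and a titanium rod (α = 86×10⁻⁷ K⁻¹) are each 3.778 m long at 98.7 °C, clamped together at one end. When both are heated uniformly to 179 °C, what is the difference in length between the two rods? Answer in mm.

2.35 mm

ΔT = 80.3 K
Invar: ΔL = 8.7×10⁻⁷ × 3.778 m × 80.3 = 2.6393×10⁻⁴ m = 0.26393 mm
titanium: ΔL = 86×10⁻⁷ × 3.778 m × 80.3 = 2.6090×10⁻³ m = 2.6090 mm
difference = 2.6090 − 0.26393 = 2.34507 mm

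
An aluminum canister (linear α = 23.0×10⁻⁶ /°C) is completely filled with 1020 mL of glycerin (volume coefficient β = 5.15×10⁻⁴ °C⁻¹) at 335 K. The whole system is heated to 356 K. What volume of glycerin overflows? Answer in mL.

The canister also expands: β_container ≈ 3α = 6.9×10⁻⁵ /K
Net overflow = V₀(β_liq − 3α_cont)ΔT
β − 3α = 5.15×10⁻⁴ − 6.9×10⁻⁵ = 4.46×10⁻⁴ /K; ΔT = 21 K
ΔV = 1020 × 4.46×10⁻⁴ × 21 = 9.55 mL

9.55 mL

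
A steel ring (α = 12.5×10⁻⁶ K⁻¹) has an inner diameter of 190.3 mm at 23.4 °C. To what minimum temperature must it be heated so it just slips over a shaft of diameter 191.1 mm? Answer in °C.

T = 360 °C

Required Δd = 191.1 − 190.3 = 0.8 mm
Δd = αd₀ΔT ⇒ ΔT = Δd/(αd₀) = 0.8 / (12.5×10⁻⁶ × 190.3) = 336.31 K
T_min = 23.4 + 336.31 = 359.71 °C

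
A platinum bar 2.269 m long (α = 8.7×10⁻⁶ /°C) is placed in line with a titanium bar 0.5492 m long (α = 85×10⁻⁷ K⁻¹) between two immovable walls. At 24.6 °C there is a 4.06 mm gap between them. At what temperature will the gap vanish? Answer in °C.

T = 191 °C

α₁L₁ = 1.97403×10⁻⁵ m/K, α₂L₂ = 4.6682×10⁻⁶ m/K → total 2.44085×10⁻⁵ m/K
ΔT = g/(α₁L₁+α₂L₂) = 4.06×10⁻³ / 2.44085×10⁻⁵ = 166.34 K
T = 24.6 + 166.34 = 190.94 °C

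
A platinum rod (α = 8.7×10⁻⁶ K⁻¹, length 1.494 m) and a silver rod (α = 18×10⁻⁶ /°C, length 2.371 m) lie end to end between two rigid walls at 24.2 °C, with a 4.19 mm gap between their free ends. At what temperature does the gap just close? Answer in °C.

T = 99.5 °C

Gap closes when ΔL₁ + ΔL₂ = 4.19 mm = 4.19×10⁻³ m
(α₁L₁ + α₂L₂)ΔT = g
α₁L₁ + α₂L₂ = 8.7×10⁻⁶×1.494 + 18×10⁻⁶×2.371 = 5.56758×10⁻⁵ m/K
ΔT = 4.19×10⁻³ / 5.56758×10⁻⁵ = 75.257 K
T = 24.2 + 75.257 = 99.457 °C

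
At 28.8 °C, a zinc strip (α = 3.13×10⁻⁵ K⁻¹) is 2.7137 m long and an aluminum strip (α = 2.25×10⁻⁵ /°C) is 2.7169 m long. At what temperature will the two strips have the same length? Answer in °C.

L₁(1 + α₁ΔT) = L₂(1 + α₂ΔT) ⇒ ΔT = (L₂ − L₁)/(α₁L₁ − α₂L₂)
L₂ − L₁ = 2.7169 − 2.7137 = 3.20×10⁻³ m
α₁L₁ − α₂L₂ = 3.13×10⁻⁵×2.7137 − 2.25×10⁻⁵×2.7169 = 2.380856×10⁻⁵ m/K
ΔT = 3.20×10⁻³ / 2.380856×10⁻⁵ = 134.405 K
T = 28.8 + 134.405 = 163.205 °C

T = 163.2 °C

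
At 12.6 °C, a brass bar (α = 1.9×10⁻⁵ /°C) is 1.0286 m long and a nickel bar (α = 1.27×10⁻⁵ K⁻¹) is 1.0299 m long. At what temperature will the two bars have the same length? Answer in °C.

L₁(1 + α₁ΔT) = L₂(1 + α₂ΔT) ⇒ ΔT = (L₂ − L₁)/(α₁L₁ − α₂L₂)
L₂ − L₁ = 1.0299 − 1.0286 = 1.30×10⁻³ m
α₁L₁ − α₂L₂ = 1.9×10⁻⁵×1.0286 − 1.27×10⁻⁵×1.0299 = 6.46367×10⁻⁶ m/K
ΔT = 1.30×10⁻³ / 6.46367×10⁻⁶ = 201.124 K
T = 12.6 + 201.124 = 213.724 °C

T = 213.7 °C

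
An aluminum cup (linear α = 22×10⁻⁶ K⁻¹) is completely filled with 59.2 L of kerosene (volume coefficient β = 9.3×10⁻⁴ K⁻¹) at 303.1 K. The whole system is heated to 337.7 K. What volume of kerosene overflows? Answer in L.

1.77 L

The cup also expands: β_container ≈ 3α = 6.6×10⁻⁵ /K
Net overflow = V₀(β_liq − 3α_cont)ΔT
β − 3α = 9.30×10⁻⁴ − 6.6×10⁻⁵ = 8.64×10⁻⁴ /K; ΔT = 34.6 K
ΔV = 59.2 × 8.64×10⁻⁴ × 34.6 = 1.77 L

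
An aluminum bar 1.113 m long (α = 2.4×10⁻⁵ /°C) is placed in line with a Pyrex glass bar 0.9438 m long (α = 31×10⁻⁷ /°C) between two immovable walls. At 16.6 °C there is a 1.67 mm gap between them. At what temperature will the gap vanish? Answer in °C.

T = 72.9 °C

Gap closes when ΔL₁ + ΔL₂ = 1.67 mm = 1.67×10⁻³ m
(α₁L₁ + α₂L₂)ΔT = g
α₁L₁ + α₂L₂ = 2.4×10⁻⁵×1.113 + 31×10⁻⁷×0.9438 = 2.963778×10⁻⁵ m/K
ΔT = 1.67×10⁻³ / 2.963778×10⁻⁵ = 56.347 K
T = 16.6 + 56.347 = 72.947 °C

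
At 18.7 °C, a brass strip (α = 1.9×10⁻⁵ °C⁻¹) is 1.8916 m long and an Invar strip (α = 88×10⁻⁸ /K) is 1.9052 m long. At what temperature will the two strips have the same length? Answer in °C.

Equal length when α₁L₁ΔT − α₂L₂ΔT = L₂ − L₁ = 1.36×10⁻² m
α₁L₁ = 3.59404×10⁻⁵, α₂L₂ = 1.676576×10⁻⁶ → Δ(αL) = 3.4263824×10⁻⁵ m/K
ΔT = 1.36×10⁻² / 3.4263824×10⁻⁵ = 396.920 K, so T = 18.7 + 396.920 = 415.620 °C

T = 415.6 °C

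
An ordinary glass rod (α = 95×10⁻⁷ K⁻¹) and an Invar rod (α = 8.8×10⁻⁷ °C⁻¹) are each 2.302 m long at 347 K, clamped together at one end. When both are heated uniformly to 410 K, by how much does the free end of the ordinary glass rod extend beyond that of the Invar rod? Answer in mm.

ΔT = 63 K
ordinary glass: ΔL = 95×10⁻⁷ × 2.302 m × 63 = 1.3777×10⁻³ m = 1.3777 mm
Invar: ΔL = 8.8×10⁻⁷ × 2.302 m × 63 = 1.2762×10⁻⁴ m = 0.12762 mm
difference = 1.3777 − 0.12762 = 1.25008 mm

1.25 mm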